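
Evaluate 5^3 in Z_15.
3 = 2 + 1 (binary 11). Repeated squaring mod 15: 5^1 ≡ 5; 5^2 ≡ 5² = 25 ≡ 10. Multiply: 5^3 = 5^2 × 5^1 ≡ 10 × 5 (mod 15): 10 × 5 = 50 ≡ 5. So 5^3 ≡ 5 (mod 15).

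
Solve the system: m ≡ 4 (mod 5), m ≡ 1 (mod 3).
M = 5 × 3 = 15. M₁ = 3, y₁ ≡ 2 (mod 5). M₂ = 5, y₂ ≡ 2 (mod 3). m = 4×3×2 + 1×5×2 ≡ 4 (mod 15)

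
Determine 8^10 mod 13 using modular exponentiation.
10 = 8 + 2 (binary 1010). Repeated squaring mod 13: 8^1 ≡ 8; 8^2 ≡ 8² = 64 ≡ 12; 8^4 ≡ 12² = 144 ≡ 1; 8^8 ≡ 1² = 1 ≡ 1. Multiply: 8^10 = 8^8 × 8^2 ≡ 1 × 12 (mod 13): 1 × 12 = 12 ≡ 12. So 8^10 ≡ 12 (mod 13).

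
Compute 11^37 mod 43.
Using repeated squaring. 37 = 32 + 4 + 1 (binary 100101). Repeated squaring mod 43: 11^1 ≡ 11; 11^2 ≡ 11² = 121 ≡ 35; 11^4 ≡ 35² = 1225 ≡ 21; 11^8 ≡ 21² = 441 ≡ 11; 11^16 ≡ 11² = 121 ≡ 35; 11^32 ≡ 35² = 1225 ≡ 21. Multiply: 11^37 = 11^32 × 11^4 × 11^1 ≡ 21 × 21 × 11 (mod 43): 21 × 21 = 441 ≡ 11; 11 × 11 = 121 ≡ 35. So 11^37 ≡ 35 (mod 43).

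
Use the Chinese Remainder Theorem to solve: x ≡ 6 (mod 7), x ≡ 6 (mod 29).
6

Using the Chinese Remainder Theorem:
M = product of moduli = 203
For equation 1: M_1 = 29, 29 ≡ 1 (mod 7), inverse of 29 mod 7 is 1 (check: 1 × 1 = 1 ≡ 1 (mod 7))
For equation 2: M_2 = 7, 7 ≡ 7 (mod 29), inverse of 7 mod 29 is 25 (check: 7 × 25 = 175 ≡ 1 (mod 29))
Combine: x ≡ Σ r_i×M_i×(M_i⁻¹ mod m_i) = 6×29×1 + 6×7×25 = 174 + 1050 = 1224
1224 mod 203 = 6
x ≡ 6 (mod 203)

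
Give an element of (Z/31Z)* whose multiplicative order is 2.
30 has order 2 mod 31 since 30^{2} ≡ 1 (mod 31) and no smaller power works.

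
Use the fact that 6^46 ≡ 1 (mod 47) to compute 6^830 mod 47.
By Fermat: 6^{46} ≡ 1 (mod 47). 830 ≡ 2 (mod 46). So 6^{830} ≡ 6^{2} ≡ 36 (mod 47)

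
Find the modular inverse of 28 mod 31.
28^(-1) ≡ 10 (mod 31). Verification: 28 × 10 = 280 ≡ 1 (mod 31)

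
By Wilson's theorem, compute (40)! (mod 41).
By Wilson's theorem, (40)! ≡ -1 ≡ 40 (mod 41)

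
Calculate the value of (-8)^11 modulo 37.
Using repeated squaring. (-8) ≡ 29 (mod 37). 11 = 8 + 2 + 1 (binary 1011). Repeated squaring mod 37: 29^1 ≡ 29; 29^2 ≡ 29² = 841 ≡ 27; 29^4 ≡ 27² = 729 ≡ 26; 29^8 ≡ 26² = 676 ≡ 10. Multiply: (-8)^11 ≡ 29^8 × 29^2 × 29^1 ≡ 10 × 27 × 29 (mod 37): 10 × 27 = 270 ≡ 11; 11 × 29 = 319 ≡ 23. So (-8)^11 ≡ 23 (mod 37).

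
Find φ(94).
46

Prime factorization: 94 = 2 × 47
Using the formula φ(n) = n × Π(1 - 1/p) for each prime factor p:
φ(94) = 94 × (1 - 1/2) × (1 - 1/47)
φ(94) = 46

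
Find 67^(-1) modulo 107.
8

Using Extended Euclidean Algorithm:
gcd(67, 107) = 1
Bezout coefficients: 67 × 8 + 107 × -5 = 1
So 67 × 8 ≡ 1 (mod 107)
The inverse is 8 mod 107 = 8
Verification: 67 × 8 = 536 = 5 × 107 + 1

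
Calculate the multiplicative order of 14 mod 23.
Powers of 14 mod 23: 14^1≡14, 14^2≡12, 14^3≡7, 14^4≡6, 14^5≡15, 14^6≡3, 14^7≡19, 14^8≡13, 14^9≡21, 14^10≡18, 14^11≡22, 14^12≡9, 14^13≡11, 14^14≡16, 14^15≡17, 14^16≡8, 14^17≡20, 14^18≡4, 14^19≡10, 14^20≡2, 14^21≡5, 14^22≡1. Order = 22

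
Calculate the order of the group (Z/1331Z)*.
1210

Prime factorization: 1331 = 11^3
Using the formula φ(n) = n × Π(1 - 1/p) for each prime factor p:
φ(1331) = 1331 × (1 - 1/11)
φ(1331) = 1210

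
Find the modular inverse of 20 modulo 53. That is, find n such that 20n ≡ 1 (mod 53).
8

Using Extended Euclidean Algorithm:
gcd(20, 53) = 1
Bezout coefficients: 20 × 8 + 53 × -3 = 1
So 20 × 8 ≡ 1 (mod 53)
The inverse is 8 mod 53 = 8
Verification: 20 × 8 = 160 = 3 × 53 + 1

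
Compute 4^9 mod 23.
9 = 8 + 1 (binary 1001). Repeated squaring mod 23: 4^1 ≡ 4; 4^2 ≡ 4² = 16 ≡ 16; 4^4 ≡ 16² = 256 ≡ 3; 4^8 ≡ 3² = 9 ≡ 9. Multiply: 4^9 = 4^8 × 4^1 ≡ 9 × 4 (mod 23): 9 × 4 = 36 ≡ 13. So 4^9 ≡ 13 (mod 23).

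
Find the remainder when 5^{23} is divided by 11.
By Fermat: 5^{10} ≡ 1 (mod 11). 23 = 2×10 + 3. So 5^{23} ≡ 5^{3} ≡ 4 (mod 11)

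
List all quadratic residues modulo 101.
QRs mod 101: {1, 4, 5, 6, 9, 13, 14, 16, 17, 19, 20, 21, 22, 23, 24, 25, 30, 31, 33, 36, 37, 43, 45, 47, 49, 52, 54, 56, 58, 64, 65, 68, 70, 71, 76, 77, 78, 79, 80, 81, 82, 84, 85, 87, 88, 92, 95, 96, 97, 100}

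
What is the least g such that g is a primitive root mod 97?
p - 1 = 96 has prime divisors 2, 3. h is a primitive root mod 97 iff h^(96/q) ≢ 1 (mod 97) for each such q.
h = 2: 2^48 ≡ 1, 2^32 ≡ 35 (mod 97); 2^48 ≡ 1, so not a primitive root.
h = 3: 3^48 ≡ 1, 3^32 ≡ 35 (mod 97); 3^48 ≡ 1, so not a primitive root.
h = 4: 4^48 ≡ 1, 4^32 ≡ 61 (mod 97); 4^48 ≡ 1, so not a primitive root.
h = 5: 5^48 ≡ 96, 5^32 ≡ 35 (mod 97); none is 1, so 5 has order 96 and is a primitive root.
The smallest primitive root mod 97 is g = 5.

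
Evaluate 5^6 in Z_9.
6 = 4 + 2 (binary 110). Repeated squaring mod 9: 5^1 ≡ 5; 5^2 ≡ 5² = 25 ≡ 7; 5^4 ≡ 7² = 49 ≡ 4. Multiply: 5^6 = 5^4 × 5^2 ≡ 4 × 7 (mod 9): 4 × 7 = 28 ≡ 1. So 5^6 ≡ 1 (mod 9).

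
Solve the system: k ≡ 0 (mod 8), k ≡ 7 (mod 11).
M = 8 × 11 = 88. M₁ = 11, y₁ ≡ 3 (mod 8). M₂ = 8, y₂ ≡ 7 (mod 11). k = 0×11×3 + 7×8×7 ≡ 40 (mod 88)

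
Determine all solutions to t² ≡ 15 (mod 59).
The square roots of 15 mod 59 are 29 and 30. Verify: 29² = 841 ≡ 15 (mod 59)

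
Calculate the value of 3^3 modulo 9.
3 = 2 + 1 (binary 11). Repeated squaring mod 9: 3^1 ≡ 3; 3^2 ≡ 3² = 9 ≡ 0. Multiply: 3^3 = 3^2 × 3^1 ≡ 0 × 3 (mod 9): 0 × 3 = 0 ≡ 0. So 3^3 ≡ 0 (mod 9).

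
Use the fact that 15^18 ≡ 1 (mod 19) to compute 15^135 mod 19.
By Fermat: 15^{18} ≡ 1 (mod 19). 135 = 7×18 + 9. So 15^{135} ≡ 15^{9} ≡ 18 (mod 19)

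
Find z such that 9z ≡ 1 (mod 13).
9^(-1) ≡ 3 (mod 13). Verification: 9 × 3 = 27 ≡ 1 (mod 13)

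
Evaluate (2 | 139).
(2/139) = 2^{69} mod 139 = -1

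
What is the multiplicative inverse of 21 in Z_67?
16

Using Extended Euclidean Algorithm:
gcd(21, 67) = 1
Bezout coefficients: 21 × 16 + 67 × -5 = 1
So 21 × 16 ≡ 1 (mod 67)
The inverse is 16 mod 67 = 16
Verification: 21 × 16 = 336 = 5 × 67 + 1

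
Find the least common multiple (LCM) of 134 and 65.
8710

First find GCD(134, 65) using the Euclidean algorithm:
134 = 2 × 65 + 4
65 = 16 × 4 + 1
4 = 4 × 1 + 0
GCD(134, 65) = 1

LCM formula: LCM(a, b) = (a × b) / GCD(a, b)
LCM(134, 65) = (134 × 65) / 1
LCM(134, 65) = 8710 / 1
LCM(134, 65) = 8710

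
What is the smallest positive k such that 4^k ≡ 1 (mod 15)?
Powers of 4 mod 15: 4^1≡4, 4^2≡1. Order = 2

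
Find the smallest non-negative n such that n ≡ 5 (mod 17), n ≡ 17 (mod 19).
226

Using the Chinese Remainder Theorem:
M = product of moduli = 323
For equation 1: M_1 = 19, 19 ≡ 2 (mod 17), inverse of 19 mod 17 is 9 (check: 2 × 9 = 18 ≡ 1 (mod 17))
For equation 2: M_2 = 17, 17 ≡ 17 (mod 19), inverse of 17 mod 19 is 9 (check: 17 × 9 = 153 ≡ 1 (mod 19))
Combine: n ≡ Σ r_i×M_i×(M_i⁻¹ mod m_i) = 5×19×9 + 17×17×9 = 855 + 2601 = 3456
3456 mod 323 = 226
n ≡ 226 (mod 323)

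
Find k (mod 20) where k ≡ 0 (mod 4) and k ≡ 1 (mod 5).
M = 4 × 5 = 20. M₁ = 5, y₁ ≡ 1 (mod 4). M₂ = 4, y₂ ≡ 4 (mod 5). k = 0×5×1 + 1×4×4 ≡ 16 (mod 20)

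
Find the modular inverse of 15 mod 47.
15^(-1) ≡ 22 (mod 47). Verification: 15 × 22 = 330 ≡ 1 (mod 47)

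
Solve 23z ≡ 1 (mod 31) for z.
23^(-1) ≡ 27 (mod 31). Verification: 23 × 27 = 621 ≡ 1 (mod 31)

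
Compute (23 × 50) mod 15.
10

(23 × 50) = 1150
1150 mod 15 = 10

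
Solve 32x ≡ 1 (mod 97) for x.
32^(-1) ≡ 94 (mod 97). Verification: 32 × 94 = 3008 ≡ 1 (mod 97)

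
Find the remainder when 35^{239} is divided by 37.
By Fermat: 35^{36} ≡ 1 (mod 37). 239 = 6×36 + 23. So 35^{239} ≡ 35^{23} ≡ 32 (mod 37)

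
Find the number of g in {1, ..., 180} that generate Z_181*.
Number of primitive roots mod 181 = φ(180) = 48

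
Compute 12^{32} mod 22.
12

Using successive squaring:
Binary expansion of 32: 100000
Powers of 12 mod 22 (each is the square of the previous):
  12^1 ≡ 12 (mod 22)
  12^2 ≡ 12² = 144 ≡ 12 (mod 22)
  12^4 ≡ 12² = 144 ≡ 12 (mod 22)
  12^8 ≡ 12² = 144 ≡ 12 (mod 22)
  12^16 ≡ 12² = 144 ≡ 12 (mod 22)
  12^32 ≡ 12² = 144 ≡ 12 (mod 22)
32 is a power of 2, so 12^32 is the last square: ≡ 12 (mod 22)
Result: 12^32 ≡ 12 (mod 22)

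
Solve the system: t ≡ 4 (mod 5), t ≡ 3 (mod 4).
M = 5 × 4 = 20. M₁ = 4, y₁ ≡ 4 (mod 5). M₂ = 5, y₂ ≡ 1 (mod 4). t = 4×4×4 + 3×5×1 ≡ 19 (mod 20)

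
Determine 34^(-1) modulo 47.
34^(-1) ≡ 18 (mod 47). Verification: 34 × 18 = 612 ≡ 1 (mod 47)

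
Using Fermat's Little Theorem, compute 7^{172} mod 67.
21

By Fermat's Little Theorem, a^(p-1) ≡ 1 (mod p) for prime p and gcd(a, p) = 1
Here p = 67, so 7^66 ≡ 1 (mod 67)
We can reduce the exponent: 172 mod 66 = 40
So 7^172 ≡ 7^40 (mod 67)
Computing: 7^40 mod 67 = 21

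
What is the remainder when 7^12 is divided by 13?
Using Fermat: 7^{12} ≡ 1 (mod 13). 12 ≡ 0 (mod 12). So 7^{12} ≡ 7^{0} ≡ 1 (mod 13)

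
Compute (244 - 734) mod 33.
5

(244 - 734) = -490
-490 mod 33 = 5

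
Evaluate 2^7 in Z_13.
7 = 4 + 2 + 1 (binary 111). Repeated squaring mod 13: 2^1 ≡ 2; 2^2 ≡ 2² = 4 ≡ 4; 2^4 ≡ 4² = 16 ≡ 3. Multiply: 2^7 = 2^4 × 2^2 × 2^1 ≡ 3 × 4 × 2 (mod 13): 3 × 4 = 12 ≡ 12; 12 × 2 = 24 ≡ 11. So 2^7 ≡ 11 (mod 13).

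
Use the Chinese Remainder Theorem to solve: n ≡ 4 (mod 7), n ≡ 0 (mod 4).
M = 7 × 4 = 28. M₁ = 4, y₁ ≡ 2 (mod 7). M₂ = 7, y₂ ≡ 3 (mod 4). n = 4×4×2 + 0×7×3 ≡ 4 (mod 28)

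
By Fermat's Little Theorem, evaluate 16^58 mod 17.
By Fermat: 16^{16} ≡ 1 (mod 17). 58 = 3×16 + 10. So 16^{58} ≡ 16^{10} ≡ 1 (mod 17)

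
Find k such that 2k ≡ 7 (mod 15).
11

Since gcd(2, 15) = 1 divides 7, a solution exists.
Multiply both sides by the inverse of 2 mod 15:
  2^(-1) mod 15 = 8
  x ≡ 8 × 7 ≡ 56 ≡ 11 (mod 15)
Verification: 2 × 11 = 22 = 1 × 15 + 7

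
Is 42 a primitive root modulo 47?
No

To verify, check if 42^(46/q) ≢ 1 (mod 47) for each prime divisor q of 46
Divisors of 46 = 46: [1, 2, 23, 46]
  42^(46/2) = 42^23 ≡ 1 (mod 47)
  42^(46/23) = 42^2 ≡ 25 (mod 47)
Conclusion: 42 is not a primitive root modulo 47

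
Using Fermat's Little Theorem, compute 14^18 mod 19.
By Fermat's Little Theorem, 14^{18} ≡ 1 (mod 19) since 19 is prime and gcd(14, 19) = 1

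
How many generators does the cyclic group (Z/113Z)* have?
48

The number of primitive roots modulo p is φ(p-1) = φ(112)
φ(112) = 48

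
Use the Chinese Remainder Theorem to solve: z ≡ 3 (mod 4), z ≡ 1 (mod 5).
M = 4 × 5 = 20. M₁ = 5, y₁ ≡ 1 (mod 4). M₂ = 4, y₂ ≡ 4 (mod 5). z = 3×5×1 + 1×4×4 ≡ 11 (mod 20)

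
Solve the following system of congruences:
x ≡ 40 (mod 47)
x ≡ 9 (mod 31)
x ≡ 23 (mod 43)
17524

Using the Chinese Remainder Theorem:
M = product of moduli = 62651
For equation 1: M_1 = 1333, 1333 ≡ 17 (mod 47), inverse of 1333 mod 47 is 36 (check: 17 × 36 = 612 ≡ 1 (mod 47))
For equation 2: M_2 = 2021, 2021 ≡ 6 (mod 31), inverse of 2021 mod 31 is 26 (check: 6 × 26 = 156 ≡ 1 (mod 31))
For equation 3: M_3 = 1457, 1457 ≡ 38 (mod 43), inverse of 1457 mod 43 is 17 (check: 38 × 17 = 646 ≡ 1 (mod 43))
Combine: x ≡ Σ r_i×M_i×(M_i⁻¹ mod m_i) = 40×1333×36 + 9×2021×26 + 23×1457×17 = 1919520 + 472914 + 569687 = 2962121
2962121 mod 62651 = 17524
x ≡ 17524 (mod 62651)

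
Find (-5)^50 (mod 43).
Using Fermat: (-5)^{42} ≡ 1 (mod 43). 50 ≡ 8 (mod 42). So (-5)^{50} ≡ (-5)^{8} ≡ 13 (mod 43)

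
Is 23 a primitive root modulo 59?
p - 1 = 58 has prime divisors 2, 29. Check 23^(58/q) mod 59 for each: 23^(58/2) = 23^29 ≡ 58, 23^(58/29) = 23^2 ≡ 57 (mod 59). None of these is 1, so 23 has order 58 = φ(59), so it is a primitive root mod 59.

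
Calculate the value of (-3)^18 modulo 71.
Using repeated squaring. (-3) ≡ 68 (mod 71). 18 = 16 + 2 (binary 10010). Repeated squaring mod 71: 68^1 ≡ 68; 68^2 ≡ 68² = 4624 ≡ 9; 68^4 ≡ 9² = 81 ≡ 10; 68^8 ≡ 10² = 100 ≡ 29; 68^16 ≡ 29² = 841 ≡ 60. Multiply: (-3)^18 ≡ 68^16 × 68^2 ≡ 60 × 9 (mod 71): 60 × 9 = 540 ≡ 43. So (-3)^18 ≡ 43 (mod 71).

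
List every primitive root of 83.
Primitive roots mod 83: {2, 5, 6, 8, 13, 14, 15, 18, 19, 20, 22, 24, 32, 34, 35, 39, 42, 43, 45, 46, 47, 50, 52, 53, 54, 55, 56, 57, 58, 60, 62, 66, 67, 71, 72, 73, 74, 76, 79, 80}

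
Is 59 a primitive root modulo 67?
p - 1 = 66 has prime divisors 2, 3, 11. Check 59^(66/q) mod 67 for each: 59^(66/2) = 59^33 ≡ 1, 59^(66/3) = 59^22 ≡ 1, 59^(66/11) = 59^6 ≡ 40 (mod 67). Since 59^33 ≡ 1 (mod 67), the order of 59 divides 33 (in fact the order is 11) ≠ 66, so it is not a primitive root.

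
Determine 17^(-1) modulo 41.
17^(-1) ≡ 29 (mod 41). Verification: 17 × 29 = 493 ≡ 1 (mod 41)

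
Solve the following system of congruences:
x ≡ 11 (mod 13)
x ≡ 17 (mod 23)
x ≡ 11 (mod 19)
5445

Using the Chinese Remainder Theorem:
M = product of moduli = 5681
For equation 1: M_1 = 437, 437 ≡ 8 (mod 13), inverse of 437 mod 13 is 5 (check: 8 × 5 = 40 ≡ 1 (mod 13))
For equation 2: M_2 = 247, 247 ≡ 17 (mod 23), inverse of 247 mod 23 is 19 (check: 17 × 19 = 323 ≡ 1 (mod 23))
For equation 3: M_3 = 299, 299 ≡ 14 (mod 19), inverse of 299 mod 19 is 15 (check: 14 × 15 = 210 ≡ 1 (mod 19))
Combine: x ≡ Σ r_i×M_i×(M_i⁻¹ mod m_i) = 11×437×5 + 17×247×19 + 11×299×15 = 24035 + 79781 + 49335 = 153151
153151 mod 5681 = 5445
x ≡ 5445 (mod 5681)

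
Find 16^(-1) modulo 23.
13

Using Extended Euclidean Algorithm:
gcd(16, 23) = 1
Bezout coefficients: 16 × -10 + 23 × 7 = 1
So 16 × -10 ≡ 1 (mod 23)
The inverse is -10 mod 23 = 13
Verification: 16 × 13 = 208 = 9 × 23 + 1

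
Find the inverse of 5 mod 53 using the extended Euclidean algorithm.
Extended GCD: 5(-21) + 53(2) = 1. So 5^(-1) ≡ 32 ≡ 32 (mod 53). Verify: 5 × 32 = 160 ≡ 1 (mod 53)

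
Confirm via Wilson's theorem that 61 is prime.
(60)! mod 61 = 60. Since this equals -1 (mod 61), Wilson confirms 61 is prime.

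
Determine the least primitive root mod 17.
p - 1 = 16 has prime divisors 2. h is a primitive root mod 17 iff h^(16/q) ≢ 1 (mod 17) for each such q.
h = 2: 2^8 ≡ 1 (mod 17); 2^8 ≡ 1, so not a primitive root.
h = 3: 3^8 ≡ 16 (mod 17); none is 1, so 3 has order 16 and is a primitive root.
The smallest primitive root mod 17 is g = 3.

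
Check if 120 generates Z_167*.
p - 1 = 166 has prime divisors 2, 83. Check 120^(166/q) mod 167 for each: 120^(166/2) = 120^83 ≡ 166, 120^(166/83) = 120^2 ≡ 38 (mod 167). None of these is 1, so 120 has order 166 = φ(167), so it is a primitive root mod 167.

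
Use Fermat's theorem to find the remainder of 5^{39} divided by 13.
8

By Fermat's Little Theorem, a^(p-1) ≡ 1 (mod p) for prime p and gcd(a, p) = 1
Here p = 13, so 5^12 ≡ 1 (mod 13)
We can reduce the exponent: 39 mod 12 = 3
So 5^39 ≡ 5^3 (mod 13)
Computing: 5^3 mod 13 = 8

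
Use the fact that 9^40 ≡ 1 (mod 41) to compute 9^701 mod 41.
By Fermat: 9^{40} ≡ 1 (mod 41). 701 ≡ 21 (mod 40). So 9^{701} ≡ 9^{21} ≡ 9 (mod 41)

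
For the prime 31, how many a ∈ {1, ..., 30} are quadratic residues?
For prime 31, there are (p-1)/2 = (31-1)/2 = 15 quadratic residues (excluding 0).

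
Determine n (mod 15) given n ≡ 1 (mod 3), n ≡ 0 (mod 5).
10

Using the Chinese Remainder Theorem:
M = product of moduli = 15
For equation 1: M_1 = 5, 5 ≡ 2 (mod 3), inverse of 5 mod 3 is 2 (check: 2 × 2 = 4 ≡ 1 (mod 3))
For equation 2: M_2 = 3, 3 ≡ 3 (mod 5), inverse of 3 mod 5 is 2 (check: 3 × 2 = 6 ≡ 1 (mod 5))
Combine: n ≡ Σ r_i×M_i×(M_i⁻¹ mod m_i) = 1×5×2 + 0×3×2 = 10 + 0 = 10
10 mod 15 = 10
n ≡ 10 (mod 15)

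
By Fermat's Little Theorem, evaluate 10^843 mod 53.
By Fermat: 10^{52} ≡ 1 (mod 53). 843 ≡ 11 (mod 52). So 10^{843} ≡ 10^{11} ≡ 44 (mod 53)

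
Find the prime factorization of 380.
2^2 × 5 × 19

Divide by primes starting from smallest:
380 ÷ 2 = 190
190 ÷ 2 = 95
95 ÷ 5 = 19
19 ÷ 19 = 1

380 = 2^2 × 5 × 19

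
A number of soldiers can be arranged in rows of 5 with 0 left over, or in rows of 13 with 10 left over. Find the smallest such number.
M = 5 × 13 = 65. M₁ = 13, y₁ ≡ 2 (mod 5). M₂ = 5, y₂ ≡ 8 (mod 13). y = 0×13×2 + 10×5×8 ≡ 10 (mod 65). The smallest positive such number is 10.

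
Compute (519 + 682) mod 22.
13

(519 + 682) = 1201
1201 mod 22 = 13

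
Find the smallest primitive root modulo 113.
p - 1 = 112 has prime divisors 2, 7. h is a primitive root mod 113 iff h^(112/q) ≢ 1 (mod 113) for each such q.
h = 2: 2^56 ≡ 1, 2^16 ≡ 109 (mod 113); 2^56 ≡ 1, so not a primitive root.
h = 3: 3^56 ≡ 112, 3^16 ≡ 49 (mod 113); none is 1, so 3 has order 112 and is a primitive root.
The smallest primitive root mod 113 is g = 3.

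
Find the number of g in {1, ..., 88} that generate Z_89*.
Number of primitive roots mod 89 = φ(88) = 40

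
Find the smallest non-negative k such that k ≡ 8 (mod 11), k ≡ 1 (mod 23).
162

Using the Chinese Remainder Theorem:
M = product of moduli = 253
For equation 1: M_1 = 23, 23 ≡ 1 (mod 11), inverse of 23 mod 11 is 1 (check: 1 × 1 = 1 ≡ 1 (mod 11))
For equation 2: M_2 = 11, 11 ≡ 11 (mod 23), inverse of 11 mod 23 is 21 (check: 11 × 21 = 231 ≡ 1 (mod 23))
Combine: k ≡ Σ r_i×M_i×(M_i⁻¹ mod m_i) = 8×23×1 + 1×11×21 = 184 + 231 = 415
415 mod 253 = 162
k ≡ 162 (mod 253)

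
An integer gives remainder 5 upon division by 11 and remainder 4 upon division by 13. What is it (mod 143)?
M = 11 × 13 = 143. M₁ = 13, y₁ ≡ 6 (mod 11). M₂ = 11, y₂ ≡ 6 (mod 13). z = 5×13×6 + 4×11×6 ≡ 82 (mod 143). The smallest positive such number is 82.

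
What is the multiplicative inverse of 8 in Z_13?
8^(-1) ≡ 5 (mod 13). Verification: 8 × 5 = 40 ≡ 1 (mod 13)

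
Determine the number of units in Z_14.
6

Prime factorization: 14 = 2 × 7
Using the formula φ(n) = n × Π(1 - 1/p) for each prime factor p:
φ(14) = 14 × (1 - 1/2) × (1 - 1/7)
φ(14) = 6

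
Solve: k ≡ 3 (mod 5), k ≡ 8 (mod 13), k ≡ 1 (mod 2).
M = 5 × 13 × 2 = 130. M₁ = 26, y₁ ≡ 1 (mod 5). M₂ = 10, y₂ ≡ 4 (mod 13). M₃ = 65, y₃ ≡ 1 (mod 2). k = 3×26×1 + 8×10×4 + 1×65×1 ≡ 73 (mod 130)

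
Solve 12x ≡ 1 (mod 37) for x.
12^(-1) ≡ 34 (mod 37). Verification: 12 × 34 = 408 ≡ 1 (mod 37)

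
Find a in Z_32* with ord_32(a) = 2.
15 has order 2 mod 32 since 15^{2} ≡ 1 (mod 32) and no smaller power works.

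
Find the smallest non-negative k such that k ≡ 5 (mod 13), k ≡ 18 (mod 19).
18

Using the Chinese Remainder Theorem:
M = product of moduli = 247
For equation 1: M_1 = 19, 19 ≡ 6 (mod 13), inverse of 19 mod 13 is 11 (check: 6 × 11 = 66 ≡ 1 (mod 13))
For equation 2: M_2 = 13, 13 ≡ 13 (mod 19), inverse of 13 mod 19 is 3 (check: 13 × 3 = 39 ≡ 1 (mod 19))
Combine: k ≡ Σ r_i×M_i×(M_i⁻¹ mod m_i) = 5×19×11 + 18×13×3 = 1045 + 702 = 1747
1747 mod 247 = 18
k ≡ 18 (mod 247)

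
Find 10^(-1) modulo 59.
6

Using Extended Euclidean Algorithm:
gcd(10, 59) = 1
Bezout coefficients: 10 × 6 + 59 × -1 = 1
So 10 × 6 ≡ 1 (mod 59)
The inverse is 6 mod 59 = 6
Verification: 10 × 6 = 60 = 1 × 59 + 1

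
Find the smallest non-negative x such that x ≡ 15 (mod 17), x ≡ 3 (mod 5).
83

Using the Chinese Remainder Theorem:
M = product of moduli = 85
For equation 1: M_1 = 5, 5 ≡ 5 (mod 17), inverse of 5 mod 17 is 7 (check: 5 × 7 = 35 ≡ 1 (mod 17))
For equation 2: M_2 = 17, 17 ≡ 2 (mod 5), inverse of 17 mod 5 is 3 (check: 2 × 3 = 6 ≡ 1 (mod 5))
Combine: x ≡ Σ r_i×M_i×(M_i⁻¹ mod m_i) = 15×5×7 + 3×17×3 = 525 + 153 = 678
678 mod 85 = 83
x ≡ 83 (mod 85)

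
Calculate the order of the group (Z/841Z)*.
812

Prime factorization: 841 = 29^2
Using the formula φ(n) = n × Π(1 - 1/p) for each prime factor p:
φ(841) = 841 × (1 - 1/29)
φ(841) = 812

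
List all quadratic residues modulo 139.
QRs mod 139: {1, 4, 5, 6, 7, 9, 11, 13, 16, 20, 24, 25, 28, 29, 30, 31, 34, 35, 36, 37, 38, 41, 42, 44, 45, 46, 47, 49, 51, 52, 54, 55, 57, 63, 64, 65, 66, 67, 69, 71, 77, 78, 79, 80, 81, 83, 86, 89, 91, 96, 99, 100, 106, 107, 112, 113, 116, 117, 118, 120, 121, 122, 124, 125, 127, 129, 131, 136, 137}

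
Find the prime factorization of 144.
2^4 × 3^2

Divide by primes starting from smallest:
144 ÷ 2 = 72
72 ÷ 2 = 36
36 ÷ 2 = 18
18 ÷ 2 = 9
9 ÷ 3 = 3
3 ÷ 3 = 1

144 = 2^4 × 3^2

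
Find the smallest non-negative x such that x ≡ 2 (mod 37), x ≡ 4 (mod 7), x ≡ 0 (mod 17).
816

Using the Chinese Remainder Theorem:
M = product of moduli = 4403
For equation 1: M_1 = 119, 119 ≡ 8 (mod 37), inverse of 119 mod 37 is 14 (check: 8 × 14 = 112 ≡ 1 (mod 37))
For equation 2: M_2 = 629, 629 ≡ 6 (mod 7), inverse of 629 mod 7 is 6 (check: 6 × 6 = 36 ≡ 1 (mod 7))
For equation 3: M_3 = 259, 259 ≡ 4 (mod 17), inverse of 259 mod 17 is 13 (check: 4 × 13 = 52 ≡ 1 (mod 17))
Combine: x ≡ Σ r_i×M_i×(M_i⁻¹ mod m_i) = 2×119×14 + 4×629×6 + 0×259×13 = 3332 + 15096 + 0 = 18428
18428 mod 4403 = 816
x ≡ 816 (mod 4403)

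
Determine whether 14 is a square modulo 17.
By Euler's criterion: 14^{8} ≡ 16 (mod 17). Since this equals -1 (≡ 16), 14 is not a QR.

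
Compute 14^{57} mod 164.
96

Using successive squaring:
Binary expansion of 57: 111001
Powers of 14 mod 164 (each is the square of the previous):
  14^1 ≡ 14 (mod 164)
  14^2 ≡ 14² = 196 ≡ 32 (mod 164)
  14^4 ≡ 32² = 1024 ≡ 40 (mod 164)
  14^8 ≡ 40² = 1600 ≡ 124 (mod 164)
  14^16 ≡ 124² = 15376 ≡ 124 (mod 164)
  14^32 ≡ 124² = 15376 ≡ 124 (mod 164)
57 = 32 + 16 + 8 + 1, so 14^57 = 14^32 × 14^16 × 14^8 × 14^1 ≡ 124 × 124 × 124 × 14 (mod 164)
Multiplying step by step:
  124 × 124 = 15376 ≡ 124 (mod 164)
  124 × 124 = 15376 ≡ 124 (mod 164)
  124 × 14 = 1736 ≡ 96 (mod 164)
Result: 14^57 ≡ 96 (mod 164)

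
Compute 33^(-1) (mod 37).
33^(-1) ≡ 9 (mod 37). Verification: 33 × 9 = 297 ≡ 1 (mod 37)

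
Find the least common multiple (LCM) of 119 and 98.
1666

First find GCD(119, 98) using the Euclidean algorithm:
119 = 1 × 98 + 21
98 = 4 × 21 + 14
21 = 1 × 14 + 7
14 = 2 × 7 + 0
GCD(119, 98) = 7

LCM formula: LCM(a, b) = (a × b) / GCD(a, b)
LCM(119, 98) = (119 × 98) / 7
LCM(119, 98) = 11662 / 7
LCM(119, 98) = 1666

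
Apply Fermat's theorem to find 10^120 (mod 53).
By Fermat: 10^{52} ≡ 1 (mod 53). 120 = 2×52 + 16. So 10^{120} ≡ 10^{16} ≡ 46 (mod 53)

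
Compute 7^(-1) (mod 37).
7^(-1) ≡ 16 (mod 37). Verification: 7 × 16 = 112 ≡ 1 (mod 37)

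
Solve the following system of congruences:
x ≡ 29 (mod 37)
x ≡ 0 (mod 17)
510

Using the Chinese Remainder Theorem:
M = product of moduli = 629
For equation 1: M_1 = 17, 17 ≡ 17 (mod 37), inverse of 17 mod 37 is 24 (check: 17 × 24 = 408 ≡ 1 (mod 37))
For equation 2: M_2 = 37, 37 ≡ 3 (mod 17), inverse of 37 mod 17 is 6 (check: 3 × 6 = 18 ≡ 1 (mod 17))
Combine: x ≡ Σ r_i×M_i×(M_i⁻¹ mod m_i) = 29×17×24 + 0×37×6 = 11832 + 0 = 11832
11832 mod 629 = 510
x ≡ 510 (mod 629)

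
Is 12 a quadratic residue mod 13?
By Euler's criterion: 12^{6} ≡ 1 (mod 13). Since this equals 1, 12 is a QR.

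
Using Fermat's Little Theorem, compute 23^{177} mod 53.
23

By Fermat's Little Theorem, a^(p-1) ≡ 1 (mod p) for prime p and gcd(a, p) = 1
Here p = 53, so 23^52 ≡ 1 (mod 53)
We can reduce the exponent: 177 mod 52 = 21
So 23^177 ≡ 23^21 (mod 53)
Computing: 23^21 mod 53 = 23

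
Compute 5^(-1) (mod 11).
9

Using Extended Euclidean Algorithm:
gcd(5, 11) = 1
Bezout coefficients: 5 × -2 + 11 × 1 = 1
So 5 × -2 ≡ 1 (mod 11)
The inverse is -2 mod 11 = 9
Verification: 5 × 9 = 45 = 4 × 11 + 1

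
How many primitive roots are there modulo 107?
Number of primitive roots mod 107 = φ(106) = 52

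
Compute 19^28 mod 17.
Using Fermat: 19^{16} ≡ 1 (mod 17). 28 ≡ 12 (mod 16). So 19^{28} ≡ 19^{12} ≡ 16 (mod 17)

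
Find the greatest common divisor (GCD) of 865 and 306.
1

Using the Euclidean algorithm:
865 = 2 × 306 + 253
306 = 1 × 253 + 53
253 = 4 × 53 + 41
53 = 1 × 41 + 12
41 = 3 × 12 + 5
12 = 2 × 5 + 2
5 = 2 × 2 + 1
2 = 2 × 1 + 0

GCD(865, 306) = 1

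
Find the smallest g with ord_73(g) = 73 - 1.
p - 1 = 72 has prime divisors 2, 3. h is a primitive root mod 73 iff h^(72/q) ≢ 1 (mod 73) for each such q.
h = 2: 2^36 ≡ 1, 2^24 ≡ 64 (mod 73); 2^36 ≡ 1, so not a primitive root.
h = 3: 3^36 ≡ 1, 3^24 ≡ 1 (mod 73); 3^36 ≡ 1, so not a primitive root.
h = 4: 4^36 ≡ 1, 4^24 ≡ 8 (mod 73); 4^36 ≡ 1, so not a primitive root.
h = 5: 5^36 ≡ 72, 5^24 ≡ 8 (mod 73); none is 1, so 5 has order 72 and is a primitive root.
The smallest primitive root mod 73 is g = 5.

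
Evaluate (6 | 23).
(6/23) = 6^{11} mod 23 = 1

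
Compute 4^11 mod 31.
Using repeated squaring. 11 = 8 + 2 + 1 (binary 1011). Repeated squaring mod 31: 4^1 ≡ 4; 4^2 ≡ 4² = 16 ≡ 16; 4^4 ≡ 16² = 256 ≡ 8; 4^8 ≡ 8² = 64 ≡ 2. Multiply: 4^11 = 4^8 × 4^2 × 4^1 ≡ 2 × 16 × 4 (mod 31): 2 × 16 = 32 ≡ 1; 1 × 4 = 4 ≡ 4. So 4^11 ≡ 4 (mod 31).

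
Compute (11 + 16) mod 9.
0

(11 + 16) = 27
27 mod 9 = 0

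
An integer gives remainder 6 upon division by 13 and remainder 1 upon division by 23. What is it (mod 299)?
M = 13 × 23 = 299. M₁ = 23, y₁ ≡ 4 (mod 13). M₂ = 13, y₂ ≡ 16 (mod 23). z = 6×23×4 + 1×13×16 ≡ 162 (mod 299). The smallest positive such number is 162.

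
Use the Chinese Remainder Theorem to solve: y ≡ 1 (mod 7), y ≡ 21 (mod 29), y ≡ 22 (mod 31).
456

Using the Chinese Remainder Theorem:
M = product of moduli = 6293
For equation 1: M_1 = 899, 899 ≡ 3 (mod 7), inverse of 899 mod 7 is 5 (check: 3 × 5 = 15 ≡ 1 (mod 7))
For equation 2: M_2 = 217, 217 ≡ 14 (mod 29), inverse of 217 mod 29 is 27 (check: 14 × 27 = 378 ≡ 1 (mod 29))
For equation 3: M_3 = 203, 203 ≡ 17 (mod 31), inverse of 203 mod 31 is 11 (check: 17 × 11 = 187 ≡ 1 (mod 31))
Combine: y ≡ Σ r_i×M_i×(M_i⁻¹ mod m_i) = 1×899×5 + 21×217×27 + 22×203×11 = 4495 + 123039 + 49126 = 176660
176660 mod 6293 = 456
y ≡ 456 (mod 6293)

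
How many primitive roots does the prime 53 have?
Number of primitive roots mod 53 = φ(52) = 24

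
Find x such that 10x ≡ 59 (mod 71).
13

Since gcd(10, 71) = 1 divides 59, a solution exists.
Multiply both sides by the inverse of 10 mod 71:
  10^(-1) mod 71 = 64
  x ≡ 64 × 59 ≡ 3776 ≡ 13 (mod 71)
Verification: 10 × 13 = 130 = 1 × 71 + 59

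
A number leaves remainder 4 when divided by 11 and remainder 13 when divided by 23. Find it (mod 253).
M = 11 × 23 = 253. M₁ = 23, y₁ ≡ 1 (mod 11). M₂ = 11, y₂ ≡ 21 (mod 23). x = 4×23×1 + 13×11×21 ≡ 59 (mod 253)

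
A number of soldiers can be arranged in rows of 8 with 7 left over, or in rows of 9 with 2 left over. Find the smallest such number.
M = 8 × 9 = 72. M₁ = 9, y₁ ≡ 1 (mod 8). M₂ = 8, y₂ ≡ 8 (mod 9). x = 7×9×1 + 2×8×8 ≡ 47 (mod 72). The smallest positive such number is 47.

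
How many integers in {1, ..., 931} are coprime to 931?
756

Prime factorization: 931 = 7^2 × 19
Using the formula φ(n) = n × Π(1 - 1/p) for each prime factor p:
φ(931) = 931 × (1 - 1/7) × (1 - 1/19)
φ(931) = 756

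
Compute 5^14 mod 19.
Using repeated squaring. 14 = 8 + 4 + 2 (binary 1110). Repeated squaring mod 19: 5^1 ≡ 5; 5^2 ≡ 5² = 25 ≡ 6; 5^4 ≡ 6² = 36 ≡ 17; 5^8 ≡ 17² = 289 ≡ 4. Multiply: 5^14 = 5^8 × 5^4 × 5^2 ≡ 4 × 17 × 6 (mod 19): 4 × 17 = 68 ≡ 11; 11 × 6 = 66 ≡ 9. So 5^14 ≡ 9 (mod 19).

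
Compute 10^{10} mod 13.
3

Using successive squaring:
Binary expansion of 10: 1010
Powers of 10 mod 13 (each is the square of the previous):
  10^1 ≡ 10 (mod 13)
  10^2 ≡ 10² = 100 ≡ 9 (mod 13)
  10^4 ≡ 9² = 81 ≡ 3 (mod 13)
  10^8 ≡ 3² = 9 ≡ 9 (mod 13)
10 = 8 + 2, so 10^10 = 10^8 × 10^2 ≡ 9 × 9 (mod 13)
Multiplying step by step:
  9 × 9 = 81 ≡ 3 (mod 13)
Result: 10^10 ≡ 3 (mod 13)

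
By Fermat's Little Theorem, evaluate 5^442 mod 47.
By Fermat: 5^{46} ≡ 1 (mod 47). 442 ≡ 28 (mod 46). So 5^{442} ≡ 5^{28} ≡ 24 (mod 47)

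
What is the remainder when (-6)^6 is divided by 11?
(-6) ≡ 5 (mod 11). 6 = 4 + 2 (binary 110). Repeated squaring mod 11: 5^1 ≡ 5; 5^2 ≡ 5² = 25 ≡ 3; 5^4 ≡ 3² = 9 ≡ 9. Multiply: (-6)^6 ≡ 5^4 × 5^2 ≡ 9 × 3 (mod 11): 9 × 3 = 27 ≡ 5. So (-6)^6 ≡ 5 (mod 11).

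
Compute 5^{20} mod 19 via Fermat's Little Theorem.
6

By Fermat's Little Theorem, a^(p-1) ≡ 1 (mod p) for prime p and gcd(a, p) = 1
Here p = 19, so 5^18 ≡ 1 (mod 19)
We can reduce the exponent: 20 mod 18 = 2
So 5^20 ≡ 5^2 (mod 19)
Computing: 5^2 mod 19 = 6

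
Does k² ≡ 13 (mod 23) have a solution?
By Euler's criterion: 13^{11} ≡ 1 (mod 23). Since this equals 1, 13 is a QR.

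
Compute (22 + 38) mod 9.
6

(22 + 38) = 60
60 mod 9 = 6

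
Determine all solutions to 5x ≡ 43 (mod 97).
28

Since gcd(5, 97) = 1 divides 43, a solution exists.
Multiply both sides by the inverse of 5 mod 97:
  5^(-1) mod 97 = 39
  x ≡ 39 × 43 ≡ 1677 ≡ 28 (mod 97)
Verification: 5 × 28 = 140 = 1 × 97 + 43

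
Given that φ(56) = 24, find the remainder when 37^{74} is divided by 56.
By Euler: 37^{24} ≡ 1 (mod 56) since gcd(37, 56) = 1. 74 = 3×24 + 2. So 37^{74} ≡ 37^{2} ≡ 25 (mod 56)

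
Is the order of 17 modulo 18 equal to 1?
No, the actual order is 2, not 1.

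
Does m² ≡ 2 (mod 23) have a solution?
By Euler's criterion: 2^{11} ≡ 1 (mod 23). Since this equals 1, 2 is a QR.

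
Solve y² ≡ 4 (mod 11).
The square roots of 4 mod 11 are 9 and 2. Verify: 9² = 81 ≡ 4 (mod 11)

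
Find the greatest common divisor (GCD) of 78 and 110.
2

Using the Euclidean algorithm:
78 = 0 × 110 + 78
110 = 1 × 78 + 32
78 = 2 × 32 + 14
32 = 2 × 14 + 4
14 = 3 × 4 + 2
4 = 2 × 2 + 0

GCD(78, 110) = 2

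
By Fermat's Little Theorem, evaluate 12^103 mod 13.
By Fermat: 12^{12} ≡ 1 (mod 13). 103 = 8×12 + 7. So 12^{103} ≡ 12^{7} ≡ 12 (mod 13)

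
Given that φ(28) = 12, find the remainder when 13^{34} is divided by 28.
By Euler: 13^{12} ≡ 1 (mod 28) since gcd(13, 28) = 1. 34 = 2×12 + 10. So 13^{34} ≡ 13^{10} ≡ 1 (mod 28)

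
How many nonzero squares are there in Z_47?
For prime 47, there are (p-1)/2 = (47-1)/2 = 23 quadratic residues (excluding 0).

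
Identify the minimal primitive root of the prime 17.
p - 1 = 16 has prime divisors 2. h is a primitive root mod 17 iff h^(16/q) ≢ 1 (mod 17) for each such q.
h = 2: 2^8 ≡ 1 (mod 17); 2^8 ≡ 1, so not a primitive root.
h = 3: 3^8 ≡ 16 (mod 17); none is 1, so 3 has order 16 and is a primitive root.
The smallest primitive root mod 17 is g = 3.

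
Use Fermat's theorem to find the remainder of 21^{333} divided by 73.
51

By Fermat's Little Theorem, a^(p-1) ≡ 1 (mod p) for prime p and gcd(a, p) = 1
Here p = 73, so 21^72 ≡ 1 (mod 73)
We can reduce the exponent: 333 mod 72 = 45
So 21^333 ≡ 21^45 (mod 73)
Computing: 21^45 mod 73 = 51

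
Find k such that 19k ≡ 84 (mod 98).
56

Since gcd(19, 98) = 1 divides 84, a solution exists.
Multiply both sides by the inverse of 19 mod 98:
  19^(-1) mod 98 = 31
  x ≡ 31 × 84 ≡ 2604 ≡ 56 (mod 98)
Verification: 19 × 56 = 1064 = 10 × 98 + 84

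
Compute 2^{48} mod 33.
25

Using successive squaring:
Binary expansion of 48: 110000
Powers of 2 mod 33 (each is the square of the previous):
  2^1 ≡ 2 (mod 33)
  2^2 ≡ 2² = 4 ≡ 4 (mod 33)
  2^4 ≡ 4² = 16 ≡ 16 (mod 33)
  2^8 ≡ 16² = 256 ≡ 25 (mod 33)
  2^16 ≡ 25² = 625 ≡ 31 (mod 33)
  2^32 ≡ 31² = 961 ≡ 4 (mod 33)
48 = 32 + 16, so 2^48 = 2^32 × 2^16 ≡ 4 × 31 (mod 33)
Multiplying step by step:
  4 × 31 = 124 ≡ 25 (mod 33)
Result: 2^48 ≡ 25 (mod 33)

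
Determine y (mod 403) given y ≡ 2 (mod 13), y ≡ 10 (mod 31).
41

Using the Chinese Remainder Theorem:
M = product of moduli = 403
For equation 1: M_1 = 31, 31 ≡ 5 (mod 13), inverse of 31 mod 13 is 8 (check: 5 × 8 = 40 ≡ 1 (mod 13))
For equation 2: M_2 = 13, 13 ≡ 13 (mod 31), inverse of 13 mod 31 is 12 (check: 13 × 12 = 156 ≡ 1 (mod 31))
Combine: y ≡ Σ r_i×M_i×(M_i⁻¹ mod m_i) = 2×31×8 + 10×13×12 = 496 + 1560 = 2056
2056 mod 403 = 41
y ≡ 41 (mod 403)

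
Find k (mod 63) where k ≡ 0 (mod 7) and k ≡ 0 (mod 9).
M = 7 × 9 = 63. M₁ = 9, y₁ ≡ 4 (mod 7). M₂ = 7, y₂ ≡ 4 (mod 9). k = 0×9×4 + 0×7×4 ≡ 0 (mod 63)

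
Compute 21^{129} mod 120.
21

Using successive squaring:
Binary expansion of 129: 10000001
Powers of 21 mod 120 (each is the square of the previous):
  21^1 ≡ 21 (mod 120)
  21^2 ≡ 21² = 441 ≡ 81 (mod 120)
  21^4 ≡ 81² = 6561 ≡ 81 (mod 120)
  21^8 ≡ 81² = 6561 ≡ 81 (mod 120)
  21^16 ≡ 81² = 6561 ≡ 81 (mod 120)
  21^32 ≡ 81² = 6561 ≡ 81 (mod 120)
  21^64 ≡ 81² = 6561 ≡ 81 (mod 120)
  21^128 ≡ 81² = 6561 ≡ 81 (mod 120)
129 = 128 + 1, so 21^129 = 21^128 × 21^1 ≡ 81 × 21 (mod 120)
Multiplying step by step:
  81 × 21 = 1701 ≡ 21 (mod 120)
Result: 21^129 ≡ 21 (mod 120)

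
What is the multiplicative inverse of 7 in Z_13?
2

Using Extended Euclidean Algorithm:
gcd(7, 13) = 1
Bezout coefficients: 7 × 2 + 13 × -1 = 1
So 7 × 2 ≡ 1 (mod 13)
The inverse is 2 mod 13 = 2
Verification: 7 × 2 = 14 = 1 × 13 + 1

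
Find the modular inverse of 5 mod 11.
5^(-1) ≡ 9 (mod 11). Verification: 5 × 9 = 45 ≡ 1 (mod 11)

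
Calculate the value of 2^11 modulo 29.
Using repeated squaring. 11 = 8 + 2 + 1 (binary 1011). Repeated squaring mod 29: 2^1 ≡ 2; 2^2 ≡ 2² = 4 ≡ 4; 2^4 ≡ 4² = 16 ≡ 16; 2^8 ≡ 16² = 256 ≡ 24. Multiply: 2^11 = 2^8 × 2^2 × 2^1 ≡ 24 × 4 × 2 (mod 29): 24 × 4 = 96 ≡ 9; 9 × 2 = 18 ≡ 18. So 2^11 ≡ 18 (mod 29).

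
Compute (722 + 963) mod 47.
40

(722 + 963) = 1685
1685 mod 47 = 40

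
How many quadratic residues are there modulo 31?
For prime 31, there are (p-1)/2 = (31-1)/2 = 15 quadratic residues (excluding 0).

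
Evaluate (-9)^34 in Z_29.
Using Fermat: (-9)^{28} ≡ 1 (mod 29). 34 ≡ 6 (mod 28). So (-9)^{34} ≡ (-9)^{6} ≡ 16 (mod 29)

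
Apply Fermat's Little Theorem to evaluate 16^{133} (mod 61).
56

By Fermat's Little Theorem, a^(p-1) ≡ 1 (mod p) for prime p and gcd(a, p) = 1
Here p = 61, so 16^60 ≡ 1 (mod 61)
We can reduce the exponent: 133 mod 60 = 13
So 16^133 ≡ 16^13 (mod 61)
Computing: 16^13 mod 61 = 56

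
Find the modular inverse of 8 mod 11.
8^(-1) ≡ 7 (mod 11). Verification: 8 × 7 = 56 ≡ 1 (mod 11)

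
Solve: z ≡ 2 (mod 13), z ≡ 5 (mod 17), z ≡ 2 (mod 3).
M = 13 × 17 × 3 = 663. M₁ = 51, y₁ ≡ 12 (mod 13). M₂ = 39, y₂ ≡ 7 (mod 17). M₃ = 221, y₃ ≡ 2 (mod 3). z = 2×51×12 + 5×39×7 + 2×221×2 ≡ 158 (mod 663)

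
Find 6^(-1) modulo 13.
11

Using Extended Euclidean Algorithm:
gcd(6, 13) = 1
Bezout coefficients: 6 × -2 + 13 × 1 = 1
So 6 × -2 ≡ 1 (mod 13)
The inverse is -2 mod 13 = 11
Verification: 6 × 11 = 66 = 5 × 13 + 1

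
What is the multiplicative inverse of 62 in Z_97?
62^(-1) ≡ 36 (mod 97). Verification: 62 × 36 = 2232 ≡ 1 (mod 97)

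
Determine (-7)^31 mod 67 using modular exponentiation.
Using repeated squaring. (-7) ≡ 60 (mod 67). 31 = 16 + 8 + 4 + 2 + 1 (binary 11111). Repeated squaring mod 67: 60^1 ≡ 60; 60^2 ≡ 60² = 3600 ≡ 49; 60^4 ≡ 49² = 2401 ≡ 56; 60^8 ≡ 56² = 3136 ≡ 54; 60^16 ≡ 54² = 2916 ≡ 35. Multiply: (-7)^31 ≡ 60^16 × 60^8 × 60^4 × 60^2 × 60^1 ≡ 35 × 54 × 56 × 49 × 60 (mod 67): 35 × 54 = 1890 ≡ 14; 14 × 56 = 784 ≡ 47; 47 × 49 = 2303 ≡ 25; 25 × 60 = 1500 ≡ 26. So (-7)^31 ≡ 26 (mod 67).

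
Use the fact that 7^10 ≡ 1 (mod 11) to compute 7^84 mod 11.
By Fermat: 7^{10} ≡ 1 (mod 11). 84 = 8×10 + 4. So 7^{84} ≡ 7^{4} ≡ 3 (mod 11)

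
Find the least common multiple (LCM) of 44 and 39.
1716

First find GCD(44, 39) using the Euclidean algorithm:
44 = 1 × 39 + 5
39 = 7 × 5 + 4
5 = 1 × 4 + 1
4 = 4 × 1 + 0
GCD(44, 39) = 1

LCM formula: LCM(a, b) = (a × b) / GCD(a, b)
LCM(44, 39) = (44 × 39) / 1
LCM(44, 39) = 1716 / 1
LCM(44, 39) = 1716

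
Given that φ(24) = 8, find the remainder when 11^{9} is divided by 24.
By Euler: 11^{8} ≡ 1 (mod 24) since gcd(11, 24) = 1. 9 = 1×8 + 1. So 11^{9} ≡ 11^{1} ≡ 11 (mod 24)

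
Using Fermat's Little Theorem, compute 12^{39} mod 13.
12

By Fermat's Little Theorem, a^(p-1) ≡ 1 (mod p) for prime p and gcd(a, p) = 1
Here p = 13, so 12^12 ≡ 1 (mod 13)
We can reduce the exponent: 39 mod 12 = 3
So 12^39 ≡ 12^3 (mod 13)
Computing: 12^3 mod 13 = 12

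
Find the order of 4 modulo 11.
Powers of 4 mod 11: 4^1≡4, 4^2≡5, 4^3≡9, 4^4≡3, 4^5≡1. Order = 5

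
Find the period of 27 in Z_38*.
Powers of 27 mod 38: 27^1≡27, 27^2≡7, 27^3≡37, 27^4≡11, 27^5≡31, 27^6≡1. Order = 6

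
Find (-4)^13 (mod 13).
Using Fermat: (-4)^{12} ≡ 1 (mod 13). 13 ≡ 1 (mod 12). So (-4)^{13} ≡ (-4)^{1} ≡ 9 (mod 13)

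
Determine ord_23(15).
Powers of 15 mod 23: 15^1≡15, 15^2≡18, 15^3≡17, 15^4≡2, 15^5≡7, 15^6≡13, 15^7≡11, 15^8≡4, 15^9≡14, 15^10≡3, 15^11≡22, 15^12≡8, 15^13≡5, 15^14≡6, 15^15≡21, 15^16≡16, 15^17≡10, 15^18≡12, 15^19≡19, 15^20≡9, 15^21≡20, 15^22≡1. Order = 22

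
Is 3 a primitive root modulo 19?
p - 1 = 18 has prime divisors 2, 3. Check 3^(18/q) mod 19 for each: 3^(18/2) = 3^9 ≡ 18, 3^(18/3) = 3^6 ≡ 7 (mod 19). None of these is 1, so 3 has order 18 = φ(19), so it is a primitive root mod 19.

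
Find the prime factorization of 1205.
5 × 241

Divide by primes starting from smallest:
1205 ÷ 5 = 241
241 ÷ 241 = 1

1205 = 5 × 241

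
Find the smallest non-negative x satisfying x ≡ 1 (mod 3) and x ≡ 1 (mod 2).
M = 3 × 2 = 6. M₁ = 2, y₁ ≡ 2 (mod 3). M₂ = 3, y₂ ≡ 1 (mod 2). x = 1×2×2 + 1×3×1 ≡ 1 (mod 6)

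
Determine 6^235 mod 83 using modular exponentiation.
Using Fermat: 6^{82} ≡ 1 (mod 83). 235 ≡ 71 (mod 82). So 6^{235} ≡ 6^{71} ≡ 15 (mod 83)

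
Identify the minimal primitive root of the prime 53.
p - 1 = 52 has prime divisors 2, 13. h is a primitive root mod 53 iff h^(52/q) ≢ 1 (mod 53) for each such q.
h = 2: 2^26 ≡ 52, 2^4 ≡ 16 (mod 53); none is 1, so 2 has order 52 and is a primitive root.
The smallest primitive root mod 53 is g = 2.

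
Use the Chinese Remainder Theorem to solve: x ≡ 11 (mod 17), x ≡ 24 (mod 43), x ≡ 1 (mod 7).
4754

Using the Chinese Remainder Theorem:
M = product of moduli = 5117
For equation 1: M_1 = 301, 301 ≡ 12 (mod 17), inverse of 301 mod 17 is 10 (check: 12 × 10 = 120 ≡ 1 (mod 17))
For equation 2: M_2 = 119, 119 ≡ 33 (mod 43), inverse of 119 mod 43 is 30 (check: 33 × 30 = 990 ≡ 1 (mod 43))
For equation 3: M_3 = 731, 731 ≡ 3 (mod 7), inverse of 731 mod 7 is 5 (check: 3 × 5 = 15 ≡ 1 (mod 7))
Combine: x ≡ Σ r_i×M_i×(M_i⁻¹ mod m_i) = 11×301×10 + 24×119×30 + 1×731×5 = 33110 + 85680 + 3655 = 122445
122445 mod 5117 = 4754
x ≡ 4754 (mod 5117)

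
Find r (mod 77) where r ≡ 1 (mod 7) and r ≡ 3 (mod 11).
M = 7 × 11 = 77. M₁ = 11, y₁ ≡ 2 (mod 7). M₂ = 7, y₂ ≡ 8 (mod 11). r = 1×11×2 + 3×7×8 ≡ 36 (mod 77)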